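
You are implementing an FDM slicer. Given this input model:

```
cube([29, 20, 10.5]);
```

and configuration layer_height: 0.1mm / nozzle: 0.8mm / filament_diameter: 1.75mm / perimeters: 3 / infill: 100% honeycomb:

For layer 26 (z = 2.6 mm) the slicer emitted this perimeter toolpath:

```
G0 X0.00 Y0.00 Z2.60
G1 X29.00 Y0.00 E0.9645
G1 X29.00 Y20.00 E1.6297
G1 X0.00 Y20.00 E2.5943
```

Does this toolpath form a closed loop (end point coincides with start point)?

Start point (G0): (0.00, 0.00). End point (last G1): the path does not return to the start — open.

no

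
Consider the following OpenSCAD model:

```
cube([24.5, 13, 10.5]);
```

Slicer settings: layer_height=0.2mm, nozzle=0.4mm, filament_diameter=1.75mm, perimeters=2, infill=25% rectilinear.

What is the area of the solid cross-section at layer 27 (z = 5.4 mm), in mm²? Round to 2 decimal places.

At z = 5.4 mm: the cube is present — its section is the full 24.5×13 rectangle (area 318.50 mm²). Overall, the cross-section is a single solid region. Net area = 318.50 mm².

318.50 mm²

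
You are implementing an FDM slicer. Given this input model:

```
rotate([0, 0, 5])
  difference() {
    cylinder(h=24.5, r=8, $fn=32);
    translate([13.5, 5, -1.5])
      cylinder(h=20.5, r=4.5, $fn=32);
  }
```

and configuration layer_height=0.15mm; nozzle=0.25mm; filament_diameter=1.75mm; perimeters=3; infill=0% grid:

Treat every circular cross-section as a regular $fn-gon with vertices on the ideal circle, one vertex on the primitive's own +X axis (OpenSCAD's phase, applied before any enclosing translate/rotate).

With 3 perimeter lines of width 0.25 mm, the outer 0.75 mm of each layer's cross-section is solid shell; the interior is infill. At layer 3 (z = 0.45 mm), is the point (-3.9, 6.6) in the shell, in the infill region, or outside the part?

shell

At z = 0.45 mm: the r=8 cylinder contributes a regular 32-gon of circumradius 8; the r=4.5 cylinder at (13.5, 5) contributes a regular 32-gon of circumradius 4.5; Taking the first minus the rest: starting from the r=8 cylinder, the r=4.5 cylinder at (13.5, 5) misses the remaining region (no effect) — 1 connected region; (whole slice rotated 5° about Z — lengths, areas and connectivity unchanged). Overall, the cross-section is a single solid region. Undo the 5° rotation: the query point maps to (-3.310, 6.915) in the un-rotated model frame. The nearest boundary edge runs (-4.44, 6.65)→(-3.06, 7.39); distance from the point to it = 0.30 mm. The point is inside the cross-section, 0.30 mm from the nearest boundary — within the 0.75 mm shell band (3 × 0.25).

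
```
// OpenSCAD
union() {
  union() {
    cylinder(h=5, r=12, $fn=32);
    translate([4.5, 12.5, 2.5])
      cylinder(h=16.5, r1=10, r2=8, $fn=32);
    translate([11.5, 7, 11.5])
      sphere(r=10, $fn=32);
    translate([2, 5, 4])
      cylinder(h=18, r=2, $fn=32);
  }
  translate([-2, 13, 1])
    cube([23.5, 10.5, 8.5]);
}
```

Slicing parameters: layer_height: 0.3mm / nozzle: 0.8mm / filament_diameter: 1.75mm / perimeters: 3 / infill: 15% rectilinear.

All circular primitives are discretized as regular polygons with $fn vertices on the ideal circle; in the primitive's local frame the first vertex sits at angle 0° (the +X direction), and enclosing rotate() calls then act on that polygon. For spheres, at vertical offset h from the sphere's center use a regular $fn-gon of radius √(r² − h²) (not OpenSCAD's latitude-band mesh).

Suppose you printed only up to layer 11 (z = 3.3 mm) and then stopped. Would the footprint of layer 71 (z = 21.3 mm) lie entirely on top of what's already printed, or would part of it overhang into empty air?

Compare the two slices. At z = 3.3: the cylinder: section is a regular 32-gon, circumradius r=12 (area = (32/2)·12.000²·sin(360°/32) = 449.49 mm²); the cone at (4.5, 12.5): at t=0.048 of its height the radius interpolates to r₁+(r₂−r₁)t = 9.903, giving a regular 32-gon of that circumradius (area = (32/2)·9.903²·sin(360°/32) = 306.12 mm²); the r=10 sphere at (11.5, 7) slices to a regular 32-gon of circumradius 5.724 (√(r²−h²) with h=8.2 from center) (area = (32/2)·5.724²·sin(360°/32) = 102.26 mm²); the cylinder at (2, 5) does not reach this height (z outside [4, 22]); Combining (union): the regions partially overlap — summed areas 857.87 mm² minus the doubly-counted overlap 167.10 mm² gives 690.77 mm² — area = 690.77 mm²; the 23.5×10.5 cube at (-2, 13) contributes its full rectangle (area 246.75 mm²); Combining (union): the regions partially overlap — summed areas 937.52 mm² minus the doubly-counted overlap 127.50 mm² gives 810.02 mm² — area = 810.02 mm². At z = 21.3: the cylinder is absent (z outside [0, 5]); the cone at (4.5, 12.5) is absent (z outside [2.5, 19]); the sphere at (11.5, 7): section is a regular 32-gon, circumradius = √(r²−h²) = √(10²−9.8²) = 1.990 (area = (32/2)·1.990²·sin(360°/32) = 12.36 mm²); the cylinder at (2, 5): section is a regular 32-gon, circumradius r=2 (area = (32/2)·2.000²·sin(360°/32) = 12.49 mm²); Merging all regions: the 2 present regions are separate (no shared area or edge), so areas and boundary lengths simply add and each stays a separate island — area = 24.85 mm²; the cube at (-2, 13) is absent (z outside [1, 9.5]); Combining (union): only that combined region is present, so the union is just that shape — area = 24.85 mm². Checking containment: the cross-section at z = 21.3 is a subset of the cross-section at z = 3.3.

entirely on top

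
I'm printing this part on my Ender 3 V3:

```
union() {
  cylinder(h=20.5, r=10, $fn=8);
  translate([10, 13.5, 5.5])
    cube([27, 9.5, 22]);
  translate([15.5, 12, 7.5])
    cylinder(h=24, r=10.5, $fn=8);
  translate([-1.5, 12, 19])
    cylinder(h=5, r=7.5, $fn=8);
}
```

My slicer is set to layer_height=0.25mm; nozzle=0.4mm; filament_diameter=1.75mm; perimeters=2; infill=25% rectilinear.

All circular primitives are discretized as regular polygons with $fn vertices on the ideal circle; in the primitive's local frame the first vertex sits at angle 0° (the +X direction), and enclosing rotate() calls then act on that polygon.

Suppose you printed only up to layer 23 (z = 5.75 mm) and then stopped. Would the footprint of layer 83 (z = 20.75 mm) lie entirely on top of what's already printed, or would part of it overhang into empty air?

Compare the two slices. At z = 5.75: the r=10 cylinder contributes a regular 8-gon of circumradius 10 (area = (8/2)·10.000²·sin(360°/8) = 282.84 mm²); the cube at (10, 13.5) (footprint 27×9.5) is included at this height (area 256.50 mm²); the cylinder at (15.5, 12) is absent (z outside [7.5, 31.5]); the cylinder at (-1.5, 12) is not intersected at this z (z outside [19, 24]); Taking the union: the 2 present regions are separate (no shared area or edge), so areas and boundary lengths simply add and each stays a separate island — area = 539.34 mm². At z = 20.75: the cylinder does not reach this height (z outside [0, 20.5]); the cube at (10, 13.5) is present — its section is the full 27×9.5 rectangle (area 256.50 mm²); the r=10.5 cylinder at (15.5, 12) contributes a regular 8-gon of circumradius 10.5 (area = (8/2)·10.500²·sin(360°/8) = 311.83 mm²); the r=7.5 cylinder at (-1.5, 12) contributes a regular 8-gon of circumradius 7.5 (area = (8/2)·7.500²·sin(360°/8) = 159.10 mm²); Taking the union: the regions partially overlap — summed areas 727.43 mm² minus the doubly-counted overlap 107.12 mm² gives 620.32 mm² — area = 620.32 mm². Checking containment: at z = 20.75 the cross-section extends beyond the z = 5.75 cross-section by about 329.07 mm².

part overhangs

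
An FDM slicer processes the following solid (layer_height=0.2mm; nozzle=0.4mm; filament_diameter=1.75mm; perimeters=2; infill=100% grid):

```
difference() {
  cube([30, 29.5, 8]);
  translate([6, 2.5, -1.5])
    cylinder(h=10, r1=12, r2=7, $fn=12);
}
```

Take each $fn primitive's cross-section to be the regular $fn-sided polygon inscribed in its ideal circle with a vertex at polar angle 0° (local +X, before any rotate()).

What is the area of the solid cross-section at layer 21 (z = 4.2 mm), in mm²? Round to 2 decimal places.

At z = 4.2 mm: the cube is present — its section is the full 30×29.5 rectangle (area 885.00 mm²); the cone at (6, 2.5) contributes a regular 12-gon of circumradius 9.150 (interpolated between r1=12 and r2=7 at t=0.570) (area = (12/2)·9.150²·sin(360°/12) = 251.17 mm²); Taking the first minus the rest: starting from the 30×29.5 cube (885.00 mm²), the cone at (6, 2.5) partially overlaps it — only the 149.16 mm² overlap (of its 251.17 mm²) is removed, clipping the outline — area = 735.84 mm². Overall, the cross-section is a single solid region. Net area = 735.84 mm².

735.84 mm²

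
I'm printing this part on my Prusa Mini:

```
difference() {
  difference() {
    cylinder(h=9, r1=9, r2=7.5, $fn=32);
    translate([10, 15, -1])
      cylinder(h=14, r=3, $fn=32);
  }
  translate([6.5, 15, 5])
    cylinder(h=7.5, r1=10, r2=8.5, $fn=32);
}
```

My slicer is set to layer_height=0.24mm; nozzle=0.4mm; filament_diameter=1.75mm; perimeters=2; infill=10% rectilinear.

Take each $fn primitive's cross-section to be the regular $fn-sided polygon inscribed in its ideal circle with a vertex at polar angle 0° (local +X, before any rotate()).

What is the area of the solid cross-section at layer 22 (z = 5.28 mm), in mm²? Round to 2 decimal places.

At z = 5.28 mm: the cone: at t=0.587 of its height the radius interpolates to r₁+(r₂−r₁)t = 8.120, giving a regular 32-gon of that circumradius (area = (32/2)·8.120²·sin(360°/32) = 205.81 mm²); the r=3 cylinder at (10, 15) contributes a regular 32-gon of circumradius 3 (area = (32/2)·3.000²·sin(360°/32) = 28.09 mm²); Taking the first minus the rest: starting from the cone (205.81 mm²), the r=3 cylinder at (10, 15) misses the remaining region (no effect) — area = 205.81 mm²; the cone at (6.5, 15): at t=0.037 of its height the radius interpolates to r₁+(r₂−r₁)t = 9.944, giving a regular 32-gon of that circumradius (area = (32/2)·9.944²·sin(360°/32) = 308.66 mm²); After the difference (first − rest): starting from that combined region (205.81 mm²), the cone at (6.5, 15) partially overlaps it — only the 8.38 mm² overlap (of its 308.66 mm²) is removed, clipping the outline — area = 197.44 mm². Overall, the cross-section is a single solid region. Net area = 197.44 mm².

197.44 mm²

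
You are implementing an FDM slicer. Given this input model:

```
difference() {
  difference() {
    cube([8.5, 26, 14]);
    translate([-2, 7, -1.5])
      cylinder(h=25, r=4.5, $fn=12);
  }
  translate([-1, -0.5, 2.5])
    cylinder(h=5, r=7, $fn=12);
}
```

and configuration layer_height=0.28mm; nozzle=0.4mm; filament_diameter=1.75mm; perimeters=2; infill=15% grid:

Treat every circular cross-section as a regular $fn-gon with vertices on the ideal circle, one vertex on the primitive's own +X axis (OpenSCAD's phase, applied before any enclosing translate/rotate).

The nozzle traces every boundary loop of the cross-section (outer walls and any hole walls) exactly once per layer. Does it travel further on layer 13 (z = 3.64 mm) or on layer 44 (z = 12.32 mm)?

layer 44 (z = 12.32 mm)

Layer 13 (z = 3.64): the cube is present — its section is the full 8.5×26 rectangle (perimeter 69.00 mm); the r=4.5 cylinder at (-2, 7) contributes a regular 12-gon of circumradius 4.5 (perimeter = 2·12·4.500·sin(180°/12) = 27.95 mm); Subtracting the remaining from the first: starting from the 8.5×26 cube, the r=4.5 cylinder at (-2, 7) partially overlaps it — only the 13.45 mm² overlap (of its 60.75 mm²) is removed, clipping the outline — boundary = 70.91 mm; the r=7 cylinder at (-1, -0.5) contributes a regular 12-gon of circumradius 7 (perimeter = 2·12·7.000·sin(180°/12) = 43.48 mm); After the difference (first − rest): starting from the result so far, the r=7 cylinder at (-1, -0.5) partially overlaps it — only the 22.69 mm² overlap (of its 147.00 mm²) is removed, clipping the outline — boundary = 65.58 mm. So its perimeter = 65.58 mm. Layer 44 (z = 12.32): the 8.5×26 cube contributes its full rectangle (perimeter 69.00 mm); the r=4.5 cylinder at (-2, 7) contributes a regular 12-gon of circumradius 4.5 (perimeter = 2·12·4.500·sin(180°/12) = 27.95 mm); Subtracting the remaining from the first: starting from the 8.5×26 cube, the r=4.5 cylinder at (-2, 7) partially overlaps it — only the 13.45 mm² overlap (of its 60.75 mm²) is removed, clipping the outline — boundary = 70.91 mm; the cylinder at (-1, -0.5) is absent (z outside [2.5, 7.5]); Taking the first minus the rest: none of the subtracted shapes is present at this height, so that combined region is unchanged — boundary = 70.91 mm. So its perimeter = 70.91 mm. Layer 44 is larger (70.91 vs 65.58 mm).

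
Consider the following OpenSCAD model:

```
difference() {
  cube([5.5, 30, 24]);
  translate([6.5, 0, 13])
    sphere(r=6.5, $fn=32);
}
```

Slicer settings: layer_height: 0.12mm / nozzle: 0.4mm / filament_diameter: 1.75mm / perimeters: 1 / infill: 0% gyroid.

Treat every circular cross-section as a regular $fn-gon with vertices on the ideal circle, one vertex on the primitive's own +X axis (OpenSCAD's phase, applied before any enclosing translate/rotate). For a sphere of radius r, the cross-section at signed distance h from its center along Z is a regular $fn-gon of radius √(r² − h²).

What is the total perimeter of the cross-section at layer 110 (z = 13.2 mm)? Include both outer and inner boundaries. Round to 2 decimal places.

68.29 mm

At z = 13.2 mm: the cube (footprint 5.5×30) is included at this height (perimeter 71.00 mm); the r=6.5 sphere at (6.5, 0) slices to a regular 32-gon of circumradius 6.497 (√(r²−h²) with h=0.2 from center) (perimeter = 2·32·6.497·sin(180°/32) = 40.76 mm); After the difference (first − rest): starting from the 5.5×30 cube, the r=6.5 sphere at (6.5, 0) partially overlaps it — only the 26.49 mm² overlap (of its 131.76 mm²) is removed, clipping the outline — boundary = 68.29 mm. Overall, the cross-section is a single solid region. Total boundary length (outer) = 68.29 mm.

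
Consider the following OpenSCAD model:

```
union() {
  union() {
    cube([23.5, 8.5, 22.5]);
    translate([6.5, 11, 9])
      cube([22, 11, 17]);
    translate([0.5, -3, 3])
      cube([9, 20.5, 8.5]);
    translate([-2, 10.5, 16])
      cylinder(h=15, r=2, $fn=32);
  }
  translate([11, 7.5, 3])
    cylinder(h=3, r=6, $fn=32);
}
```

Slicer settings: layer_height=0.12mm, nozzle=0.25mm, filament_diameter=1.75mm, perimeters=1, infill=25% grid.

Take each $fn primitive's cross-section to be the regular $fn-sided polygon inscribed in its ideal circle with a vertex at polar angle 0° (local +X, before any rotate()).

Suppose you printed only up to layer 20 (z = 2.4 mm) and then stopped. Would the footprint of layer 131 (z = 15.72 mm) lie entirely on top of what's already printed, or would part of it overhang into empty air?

part overhangs

Compare the two slices. At z = 2.4: the cube (footprint 23.5×8.5) is included at this height (area 199.75 mm²); the cube at (6.5, 11) is not intersected at this z (z outside [9, 26]); the cube at (0.5, -3) is not intersected at this z (z outside [3, 11.5]); the cylinder at (-2, 10.5) is not intersected at this z (z outside [16, 31]); Combining (union): only the 23.5×8.5 cube is present, so the union is just that shape — area = 199.75 mm²; the cylinder at (11, 7.5) does not reach this height (z outside [3, 6]); Combining (union): only the result so far is present, so the union is just that shape — area = 199.75 mm². At z = 15.72: the cube is present — its section is the full 23.5×8.5 rectangle (area 199.75 mm²); the 22×11 cube at (6.5, 11) contributes its full rectangle (area 242.00 mm²); the cube at (0.5, -3) is absent (z outside [3, 11.5]); the cylinder at (-2, 10.5) does not reach this height (z outside [16, 31]); Merging all regions: the 2 present regions are separate (no shared area or edge), so areas and boundary lengths simply add and each stays a separate island — area = 441.75 mm²; the cylinder at (11, 7.5) is absent (z outside [3, 6]); Combining (union): only that combined region is present, so the union is just that shape — area = 441.75 mm². Checking containment: at z = 15.72 the cross-section extends beyond the z = 2.4 cross-section by about 242.00 mm².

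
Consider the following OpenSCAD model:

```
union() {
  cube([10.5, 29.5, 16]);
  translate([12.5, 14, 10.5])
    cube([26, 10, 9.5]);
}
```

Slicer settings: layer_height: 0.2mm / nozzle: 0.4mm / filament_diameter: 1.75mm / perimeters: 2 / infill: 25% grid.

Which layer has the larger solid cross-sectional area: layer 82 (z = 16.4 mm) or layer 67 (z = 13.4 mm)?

Layer 82 (z = 16.4): the cube is absent (z outside [0, 16]); the 26×10 cube at (12.5, 14) contributes its full rectangle (area 260.00 mm²); Merging all regions: only the 26×10 cube at (12.5, 14) is present, so the union is just that shape — area = 260.00 mm². So its area = 260.00 mm². Layer 67 (z = 13.4): the cube is present — its section is the full 10.5×29.5 rectangle (area 309.75 mm²); the cube at (12.5, 14) is present — its section is the full 26×10 rectangle (area 260.00 mm²); Taking the union: the 2 present regions are separate (no shared area or edge), so areas and boundary lengths simply add and each stays a separate island — area = 569.75 mm². So its area = 569.75 mm². Layer 67 is larger (569.75 vs 260.00 mm²).

layer 67 (z = 13.4 mm)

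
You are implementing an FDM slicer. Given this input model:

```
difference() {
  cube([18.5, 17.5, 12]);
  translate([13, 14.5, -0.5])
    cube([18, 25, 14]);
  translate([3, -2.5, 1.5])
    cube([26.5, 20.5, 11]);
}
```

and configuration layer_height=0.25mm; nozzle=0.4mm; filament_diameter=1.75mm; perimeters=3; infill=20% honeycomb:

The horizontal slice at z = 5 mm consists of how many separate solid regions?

1

At z = 5 mm: the 18.5×17.5 cube contributes its full rectangle; the cube at (13, 14.5) is present — its section is the full 18×25 rectangle; the 26.5×20.5 cube at (3, -2.5) contributes its full rectangle; Taking the first minus the rest: starting from the 18.5×17.5 cube, the 18×25 cube at (13, 14.5) partially overlaps it — only the 16.50 mm² overlap (of its 450.00 mm²) is removed, clipping the outline; the 26.5×20.5 cube at (3, -2.5) partially overlaps it — only the 254.75 mm² overlap (of its 543.25 mm²) is removed, clipping the outline — 1 connected region. The result has 1 disconnected region.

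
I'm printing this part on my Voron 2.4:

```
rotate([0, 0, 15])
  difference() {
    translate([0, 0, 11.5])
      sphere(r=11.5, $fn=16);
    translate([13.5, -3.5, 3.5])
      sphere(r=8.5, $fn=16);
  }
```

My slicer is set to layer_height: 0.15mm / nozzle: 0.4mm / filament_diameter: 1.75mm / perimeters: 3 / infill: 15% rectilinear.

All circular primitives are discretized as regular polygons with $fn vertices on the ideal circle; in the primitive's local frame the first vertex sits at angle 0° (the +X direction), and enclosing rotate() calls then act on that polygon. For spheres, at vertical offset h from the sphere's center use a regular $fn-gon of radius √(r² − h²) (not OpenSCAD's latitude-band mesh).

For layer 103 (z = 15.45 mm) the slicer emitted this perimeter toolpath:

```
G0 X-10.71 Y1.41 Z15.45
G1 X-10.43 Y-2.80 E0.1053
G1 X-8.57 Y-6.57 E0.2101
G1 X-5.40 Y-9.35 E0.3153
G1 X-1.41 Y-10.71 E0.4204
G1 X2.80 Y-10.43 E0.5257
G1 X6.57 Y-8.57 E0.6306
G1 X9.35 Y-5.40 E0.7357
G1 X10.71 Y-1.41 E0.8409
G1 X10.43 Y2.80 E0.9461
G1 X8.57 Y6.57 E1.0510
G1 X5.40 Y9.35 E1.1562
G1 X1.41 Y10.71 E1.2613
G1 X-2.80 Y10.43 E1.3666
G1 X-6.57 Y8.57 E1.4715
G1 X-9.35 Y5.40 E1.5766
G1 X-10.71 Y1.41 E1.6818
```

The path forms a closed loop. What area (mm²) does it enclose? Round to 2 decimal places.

357.05 mm²

Apply the shoelace formula to the sequence of (X, Y) vertices; enclosed area = 357.05 mm².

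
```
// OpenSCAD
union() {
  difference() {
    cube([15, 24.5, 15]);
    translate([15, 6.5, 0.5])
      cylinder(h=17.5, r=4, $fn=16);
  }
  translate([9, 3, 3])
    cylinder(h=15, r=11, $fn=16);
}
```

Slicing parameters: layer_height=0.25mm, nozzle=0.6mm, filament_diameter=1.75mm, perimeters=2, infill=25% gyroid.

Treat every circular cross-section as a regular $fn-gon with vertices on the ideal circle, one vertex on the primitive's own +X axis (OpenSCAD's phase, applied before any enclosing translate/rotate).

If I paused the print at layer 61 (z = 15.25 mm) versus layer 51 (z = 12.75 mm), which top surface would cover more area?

Layer 61 (z = 15.25): the cube does not reach this height (z outside [0, 15]); the cylinder at (15, 6.5): section is a regular 16-gon, circumradius r=4 (area = (16/2)·4.000²·sin(360°/16) = 48.98 mm²); After the difference (first − rest): the first operand is absent here, so nothing remains; the cylinder at (9, 3): section is a regular 16-gon, circumradius r=11 (area = (16/2)·11.000²·sin(360°/16) = 370.44 mm²); Taking the union: only the r=11 cylinder at (9, 3) is present, so the union is just that shape — area = 370.44 mm². So its area = 370.44 mm². Layer 51 (z = 12.75): the cube (footprint 15×24.5) is included at this height (area 367.50 mm²); the r=4 cylinder at (15, 6.5) gives a regular 16-gon of circumradius 4 (constant along its height) (area = (16/2)·4.000²·sin(360°/16) = 48.98 mm²); Taking the first minus the rest: starting from the 15×24.5 cube (367.50 mm²), the r=4 cylinder at (15, 6.5) partially overlaps it — only the 24.49 mm² overlap (of its 48.98 mm²) is removed, clipping the outline — area = 343.01 mm²; the r=11 cylinder at (9, 3) gives a regular 16-gon of circumradius 11 (constant along its height) (area = (16/2)·11.000²·sin(360°/16) = 370.44 mm²); Merging all regions: the regions partially overlap — summed areas 713.45 mm² minus the doubly-counted overlap 167.12 mm² gives 546.33 mm² — area = 546.33 mm². So its area = 546.33 mm². Layer 51 is larger (546.33 vs 370.44 mm²).

layer 51 (z = 12.75 mm)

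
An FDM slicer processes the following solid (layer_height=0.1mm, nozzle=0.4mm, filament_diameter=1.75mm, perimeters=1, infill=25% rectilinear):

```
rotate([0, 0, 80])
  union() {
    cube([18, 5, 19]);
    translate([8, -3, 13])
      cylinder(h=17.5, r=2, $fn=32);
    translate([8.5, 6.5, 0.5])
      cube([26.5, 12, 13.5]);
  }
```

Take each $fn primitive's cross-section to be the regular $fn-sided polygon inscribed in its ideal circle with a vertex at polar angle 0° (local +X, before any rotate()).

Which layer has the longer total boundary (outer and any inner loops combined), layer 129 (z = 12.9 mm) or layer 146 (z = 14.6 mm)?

layer 129 (z = 12.9 mm)

Layer 129 (z = 12.9): the cube is present — its section is the full 18×5 rectangle (perimeter 46.00 mm); the cylinder at (8, -3) is absent (z outside [13, 30.5]); the cube at (8.5, 6.5) (footprint 26.5×12) is included at this height (perimeter 77.00 mm); Combining (union): the 2 present regions are separate (no shared area or edge), so areas and boundary lengths simply add and each stays a separate island — boundary = 123.00 mm; (rotated 80° about Z; rotation is an isometry so areas/perimeters/island counts are preserved). So its perimeter = 123.00 mm. Layer 146 (z = 14.6): the 18×5 cube contributes its full rectangle (perimeter 46.00 mm); the r=2 cylinder at (8, -3) contributes a regular 32-gon of circumradius 2 (perimeter = 2·32·2.000·sin(180°/32) = 12.55 mm); the cube at (8.5, 6.5) is absent (z outside [0.5, 14]); Taking the union: the 2 present regions are separate (no shared area or edge), so areas and boundary lengths simply add and each stays a separate island — boundary = 58.55 mm; (whole slice rotated 80° about Z — lengths, areas and connectivity unchanged). So its perimeter = 58.55 mm. Layer 129 is larger (123.00 vs 58.55 mm).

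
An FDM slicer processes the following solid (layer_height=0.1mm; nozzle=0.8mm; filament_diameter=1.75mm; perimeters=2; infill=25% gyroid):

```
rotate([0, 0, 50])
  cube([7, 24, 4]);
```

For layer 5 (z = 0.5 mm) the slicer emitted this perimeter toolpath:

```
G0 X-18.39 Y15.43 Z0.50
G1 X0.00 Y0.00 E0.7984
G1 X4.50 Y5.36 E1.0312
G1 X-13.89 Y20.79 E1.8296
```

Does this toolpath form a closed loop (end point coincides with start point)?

Start point (G0): (-18.39, 15.43). End point (last G1): the path does not return to the start — open.

no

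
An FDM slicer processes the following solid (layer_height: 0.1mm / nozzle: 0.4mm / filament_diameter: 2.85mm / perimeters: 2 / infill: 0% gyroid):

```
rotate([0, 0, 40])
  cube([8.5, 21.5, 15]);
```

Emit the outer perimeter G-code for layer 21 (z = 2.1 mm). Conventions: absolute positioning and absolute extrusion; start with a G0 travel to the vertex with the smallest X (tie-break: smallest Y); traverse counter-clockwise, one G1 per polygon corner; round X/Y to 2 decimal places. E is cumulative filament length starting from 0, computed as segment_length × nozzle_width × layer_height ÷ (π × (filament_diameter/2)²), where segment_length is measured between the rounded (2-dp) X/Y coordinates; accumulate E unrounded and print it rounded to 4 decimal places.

At z = 2.1 mm: the cube is present — its section is the full 8.5×21.5 rectangle; (whole slice rotated 40° about Z — lengths, areas and connectivity unchanged). The outline is a single polygon with 4 vertices. Extrusion per mm of travel: 0.4 × 0.1 / (π × 1.425²) = 0.006270. Accumulating E over each segment gives final E = 0.3762.

G0 X-13.82 Y16.47 Z2.10
G1 X0.00 Y0.00 E0.1348
G1 X6.51 Y5.46 E0.1881
G1 X-7.31 Y21.93 E0.3229
G1 X-13.82 Y16.47 E0.3762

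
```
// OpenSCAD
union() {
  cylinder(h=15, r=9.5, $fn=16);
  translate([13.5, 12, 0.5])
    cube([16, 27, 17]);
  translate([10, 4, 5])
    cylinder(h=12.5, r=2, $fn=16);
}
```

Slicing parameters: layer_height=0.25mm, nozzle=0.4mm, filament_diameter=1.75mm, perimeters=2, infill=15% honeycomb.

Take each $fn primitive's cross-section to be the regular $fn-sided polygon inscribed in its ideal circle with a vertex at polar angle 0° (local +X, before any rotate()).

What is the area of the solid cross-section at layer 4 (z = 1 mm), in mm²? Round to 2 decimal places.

At z = 1 mm: the r=9.5 cylinder gives a regular 16-gon of circumradius 9.5 (constant along its height) (area = (16/2)·9.500²·sin(360°/16) = 276.30 mm²); the cube at (13.5, 12) is present — its section is the full 16×27 rectangle (area 432.00 mm²); the cylinder at (10, 4) does not reach this height (z outside [5, 17.5]); Combining (union): the 2 present regions are separate (no shared area or edge), so areas and boundary lengths simply add and each stays a separate island — area = 708.30 mm². Overall, the cross-section has 2 separate islands. Net area = 708.30 mm².

708.30 mm²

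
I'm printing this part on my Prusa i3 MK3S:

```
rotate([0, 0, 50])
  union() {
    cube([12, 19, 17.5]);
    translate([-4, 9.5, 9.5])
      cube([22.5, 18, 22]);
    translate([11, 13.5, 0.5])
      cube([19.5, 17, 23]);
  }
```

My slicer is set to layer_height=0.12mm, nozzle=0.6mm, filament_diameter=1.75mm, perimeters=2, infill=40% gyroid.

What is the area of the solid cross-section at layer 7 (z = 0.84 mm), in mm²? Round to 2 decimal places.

554.00 mm²

At z = 0.84 mm: the cube is present — its section is the full 12×19 rectangle (area 228.00 mm²); the cube at (-4, 9.5) is not intersected at this z (z outside [9.5, 31.5]); the cube at (11, 13.5) (footprint 19.5×17) is included at this height (area 331.50 mm²); Combining (union): the regions partially overlap — summed areas 559.50 mm² minus the doubly-counted overlap 5.50 mm² gives 554.00 mm² — area = 554.00 mm²; (whole slice rotated 50° about Z — lengths, areas and connectivity unchanged). Overall, the cross-section is a single solid region. Net area = 554.00 mm².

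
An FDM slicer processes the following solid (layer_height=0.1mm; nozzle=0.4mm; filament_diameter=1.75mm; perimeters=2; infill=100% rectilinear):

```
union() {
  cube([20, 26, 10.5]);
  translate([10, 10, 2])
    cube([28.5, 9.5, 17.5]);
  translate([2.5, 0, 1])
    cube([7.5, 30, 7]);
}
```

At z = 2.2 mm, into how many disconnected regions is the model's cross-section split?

1

At z = 2.2 mm: the cube is present — its section is the full 20×26 rectangle; the cube at (10, 10) is present — its section is the full 28.5×9.5 rectangle; the cube at (2.5, 0) is present — its section is the full 7.5×30 rectangle; Merging all regions: the regions partially overlap (shared area 290.00 mm²), so overlapping operands fuse into one piece — 1 connected region. The result has 1 disconnected region.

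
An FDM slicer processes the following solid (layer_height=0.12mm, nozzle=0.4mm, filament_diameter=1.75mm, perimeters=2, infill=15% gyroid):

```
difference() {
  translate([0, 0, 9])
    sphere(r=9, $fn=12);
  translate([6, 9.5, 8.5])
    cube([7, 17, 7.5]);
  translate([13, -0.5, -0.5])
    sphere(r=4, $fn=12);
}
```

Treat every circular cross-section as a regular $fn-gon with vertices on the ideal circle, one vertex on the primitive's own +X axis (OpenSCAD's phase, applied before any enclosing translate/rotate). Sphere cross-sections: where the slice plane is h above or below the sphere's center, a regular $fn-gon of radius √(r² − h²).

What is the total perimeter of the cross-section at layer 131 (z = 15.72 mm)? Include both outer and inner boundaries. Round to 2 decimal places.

37.19 mm

At z = 15.72 mm: the r=9 sphere slices to a regular 12-gon of circumradius 5.987 (√(r²−h²) with h=6.72 from center) (perimeter = 2·12·5.987·sin(180°/12) = 37.19 mm); the cube at (6, 9.5) (footprint 7×17) is included at this height (perimeter 48.00 mm); the sphere at (13, -0.5) does not reach this height (|z−center|=16.220 > r=4); Taking the first minus the rest: starting from the r=9 sphere, the 7×17 cube at (6, 9.5) misses the remaining region (no effect) — boundary = 37.19 mm. Overall, the cross-section is a single solid region. Total boundary length (outer) = 37.19 mm.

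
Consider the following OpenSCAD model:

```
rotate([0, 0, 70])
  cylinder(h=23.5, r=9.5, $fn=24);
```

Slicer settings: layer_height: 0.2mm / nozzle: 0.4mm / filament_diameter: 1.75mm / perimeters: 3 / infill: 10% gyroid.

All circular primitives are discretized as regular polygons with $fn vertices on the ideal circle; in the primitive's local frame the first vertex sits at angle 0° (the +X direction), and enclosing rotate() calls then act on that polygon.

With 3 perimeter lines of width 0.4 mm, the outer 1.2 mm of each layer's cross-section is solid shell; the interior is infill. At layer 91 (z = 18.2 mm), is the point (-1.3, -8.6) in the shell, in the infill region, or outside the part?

At z = 18.2 mm: the r=9.5 cylinder contributes a regular 24-gon of circumradius 9.5; (rotated 70° about Z; rotation is an isometry so areas/perimeters/island counts are preserved). Overall, the cross-section is a single solid region. Undo the 70° rotation: the query point maps to (-8.526, -1.720) in the un-rotated model frame. The nearest boundary edge runs (-9.50, 0.00)→(-9.18, -2.46); distance from the point to it = 0.74 mm. The point is inside the cross-section, 0.74 mm from the nearest boundary — within the 1.2 mm shell band (3 × 0.4).

shell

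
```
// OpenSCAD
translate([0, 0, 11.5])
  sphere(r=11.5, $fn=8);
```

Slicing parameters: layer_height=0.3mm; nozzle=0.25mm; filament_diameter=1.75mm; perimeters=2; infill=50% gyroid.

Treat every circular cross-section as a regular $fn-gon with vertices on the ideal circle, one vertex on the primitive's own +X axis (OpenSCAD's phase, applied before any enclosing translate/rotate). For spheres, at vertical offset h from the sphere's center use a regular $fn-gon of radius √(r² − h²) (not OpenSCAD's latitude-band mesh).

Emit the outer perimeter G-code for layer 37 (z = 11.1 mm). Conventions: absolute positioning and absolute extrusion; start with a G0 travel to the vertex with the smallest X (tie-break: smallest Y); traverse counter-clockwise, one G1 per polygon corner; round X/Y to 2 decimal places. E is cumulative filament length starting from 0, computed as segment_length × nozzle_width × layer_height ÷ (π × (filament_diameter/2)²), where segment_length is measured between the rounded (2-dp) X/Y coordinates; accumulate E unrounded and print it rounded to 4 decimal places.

At z = 11.1 mm: the r=11.5 sphere contributes a regular 8-gon of circumradius √(11.5²−0.4²) = 11.493. The outline is a single polygon with 8 vertices. Extrusion per mm of travel: 0.25 × 0.3 / (π × 0.875²) = 0.031181. Accumulating E over each segment gives final E = 2.1944.

G0 X-11.49 Y0.00 Z11.10
G1 X-8.13 Y-8.13 E0.2743
G1 X0.00 Y-11.49 E0.5486
G1 X8.13 Y-8.13 E0.8229
G1 X11.49 Y0.00 E1.0972
G1 X8.13 Y8.13 E1.3715
G1 X0.00 Y11.49 E1.6458
G1 X-8.13 Y8.13 E1.9201
G1 X-11.49 Y0.00 E2.1944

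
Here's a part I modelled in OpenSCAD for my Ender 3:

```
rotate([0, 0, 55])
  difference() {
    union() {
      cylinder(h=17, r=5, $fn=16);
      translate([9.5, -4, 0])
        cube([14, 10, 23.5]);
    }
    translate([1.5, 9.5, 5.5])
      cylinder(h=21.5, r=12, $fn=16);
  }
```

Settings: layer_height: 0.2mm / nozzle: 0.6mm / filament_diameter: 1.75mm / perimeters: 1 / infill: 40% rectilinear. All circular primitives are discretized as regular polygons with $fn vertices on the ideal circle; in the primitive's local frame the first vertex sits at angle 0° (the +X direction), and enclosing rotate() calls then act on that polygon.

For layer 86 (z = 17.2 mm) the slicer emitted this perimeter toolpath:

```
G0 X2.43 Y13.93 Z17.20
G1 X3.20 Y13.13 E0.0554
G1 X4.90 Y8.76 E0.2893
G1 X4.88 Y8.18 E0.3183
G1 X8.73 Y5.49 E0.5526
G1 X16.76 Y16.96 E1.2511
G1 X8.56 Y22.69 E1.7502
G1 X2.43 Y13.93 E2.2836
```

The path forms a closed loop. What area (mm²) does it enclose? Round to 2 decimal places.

129.50 mm²

Apply the shoelace formula to the sequence of (X, Y) vertices; enclosed area = 129.50 mm².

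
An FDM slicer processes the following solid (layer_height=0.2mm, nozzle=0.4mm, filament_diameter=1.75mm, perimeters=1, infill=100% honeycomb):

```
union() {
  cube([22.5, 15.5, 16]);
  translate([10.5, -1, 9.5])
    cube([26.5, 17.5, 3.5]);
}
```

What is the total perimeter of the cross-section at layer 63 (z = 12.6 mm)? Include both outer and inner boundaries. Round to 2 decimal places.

At z = 12.6 mm: the 22.5×15.5 cube contributes its full rectangle (perimeter 76.00 mm); the cube at (10.5, -1) is present — its section is the full 26.5×17.5 rectangle (perimeter 88.00 mm); Taking the union: the regions partially overlap (shared area 186.00 mm²), so the edge portions inside another operand are dropped and the merged outline is re-measured after clipping — boundary = 109.00 mm. Overall, the cross-section is a single solid region. Total boundary length (outer) = 109.00 mm.

109.00 mm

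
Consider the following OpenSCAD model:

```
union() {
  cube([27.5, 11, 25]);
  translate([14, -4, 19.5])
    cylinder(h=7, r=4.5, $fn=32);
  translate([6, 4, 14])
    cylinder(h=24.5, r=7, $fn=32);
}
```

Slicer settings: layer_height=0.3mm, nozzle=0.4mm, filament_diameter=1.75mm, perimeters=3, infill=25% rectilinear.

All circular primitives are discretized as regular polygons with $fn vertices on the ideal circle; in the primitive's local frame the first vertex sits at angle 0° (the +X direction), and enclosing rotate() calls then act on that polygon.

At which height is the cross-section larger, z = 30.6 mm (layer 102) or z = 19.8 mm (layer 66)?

Layer 102 (z = 30.6): the cube is not intersected at this z (z outside [0, 25]); the cylinder at (14, -4) is absent (z outside [19.5, 26.5]); the cylinder at (6, 4): section is a regular 32-gon, circumradius r=7 (area = (32/2)·7.000²·sin(360°/32) = 152.95 mm²); Combining (union): only the r=7 cylinder at (6, 4) is present, so the union is just that shape — area = 152.95 mm². So its area = 152.95 mm². Layer 66 (z = 19.8): the cube is present — its section is the full 27.5×11 rectangle (area 302.50 mm²); the r=4.5 cylinder at (14, -4) gives a regular 32-gon of circumradius 4.5 (constant along its height) (area = (32/2)·4.500²·sin(360°/32) = 63.21 mm²); the r=7 cylinder at (6, 4) contributes a regular 32-gon of circumradius 7 (area = (32/2)·7.000²·sin(360°/32) = 152.95 mm²); Taking the union: the regions partially overlap — summed areas 518.66 mm² minus the doubly-counted overlap 125.87 mm² gives 392.79 mm² — area = 392.79 mm². So its area = 392.79 mm². Layer 66 is larger (392.79 vs 152.95 mm²).

layer 66 (z = 19.8 mm)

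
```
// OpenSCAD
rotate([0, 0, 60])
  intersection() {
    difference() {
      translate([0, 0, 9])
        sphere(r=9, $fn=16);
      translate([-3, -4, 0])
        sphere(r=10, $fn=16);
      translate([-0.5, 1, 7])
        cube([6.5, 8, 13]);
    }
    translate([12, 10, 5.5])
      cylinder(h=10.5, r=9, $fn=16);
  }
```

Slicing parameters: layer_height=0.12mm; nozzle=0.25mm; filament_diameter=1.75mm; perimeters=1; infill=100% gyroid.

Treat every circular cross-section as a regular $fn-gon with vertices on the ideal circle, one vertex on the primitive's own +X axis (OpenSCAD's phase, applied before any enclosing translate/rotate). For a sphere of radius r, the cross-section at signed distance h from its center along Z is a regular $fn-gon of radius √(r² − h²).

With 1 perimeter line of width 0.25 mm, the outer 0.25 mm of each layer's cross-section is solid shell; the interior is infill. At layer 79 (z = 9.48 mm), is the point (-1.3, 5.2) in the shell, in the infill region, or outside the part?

At z = 9.48 mm: the r=9 sphere contributes a regular 16-gon of circumradius √(9²−0.48²) = 8.987; the sphere at (-3, -4): section is a regular 16-gon, circumradius = √(r²−h²) = √(10²−9.48²) = 3.183; the 6.5×8 cube at (-0.5, 1) contributes its full rectangle; After the difference (first − rest): starting from the r=9 sphere, the r=10 sphere at (-3, -4) lies wholly inside it (removes its full 31.01 mm² and its 19.87 mm outline becomes a hole wall); the 6.5×8 cube at (-0.5, 1) partially overlaps it — only the 46.77 mm² overlap (of its 52.00 mm²) is removed, clipping the outline — 1 connected region with 1 hole; the r=9 cylinder at (12, 10) gives a regular 16-gon of circumradius 9 (constant along its height); Keeping only the common overlap: the r=9 cylinder at (12, 10) partially overlaps the result so far; clipping to the common part keeps 6.08 mm² — 1 connected region; (whole slice rotated 60° about Z — lengths, areas and connectivity unchanged). Overall, the cross-section is a single solid region. Undo the 60° rotation: the query point maps to (3.853, 3.726) in the un-rotated model frame. The nearest boundary edge runs (6.00, 3.39)→(6.00, 6.59); distance from the point to it = 2.15 mm. The point is not inside any of the regions above, so it lies outside the cross-section (2.15 mm from the nearest boundary).

outside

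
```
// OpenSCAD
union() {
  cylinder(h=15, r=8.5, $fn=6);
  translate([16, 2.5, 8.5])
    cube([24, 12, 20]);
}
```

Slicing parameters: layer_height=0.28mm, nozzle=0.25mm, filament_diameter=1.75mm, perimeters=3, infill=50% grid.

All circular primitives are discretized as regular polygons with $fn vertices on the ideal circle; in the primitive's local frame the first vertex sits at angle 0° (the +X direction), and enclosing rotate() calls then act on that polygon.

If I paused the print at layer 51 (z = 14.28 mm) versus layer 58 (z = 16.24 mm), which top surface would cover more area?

Layer 51 (z = 14.28): the r=8.5 cylinder contributes a regular 6-gon of circumradius 8.5 (area = (6/2)·8.500²·sin(360°/6) = 187.71 mm²); the cube at (16, 2.5) is present — its section is the full 24×12 rectangle (area 288.00 mm²); Merging all regions: the 2 present regions are separate (no shared area or edge), so areas and boundary lengths simply add and each stays a separate island — area = 475.71 mm². So its area = 475.71 mm². Layer 58 (z = 16.24): the cylinder is absent (z outside [0, 15]); the 24×12 cube at (16, 2.5) contributes its full rectangle (area 288.00 mm²); Taking the union: only the 24×12 cube at (16, 2.5) is present, so the union is just that shape — area = 288.00 mm². So its area = 288.00 mm². Layer 51 is larger (475.71 vs 288.00 mm²).

layer 51 (z = 14.28 mm)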